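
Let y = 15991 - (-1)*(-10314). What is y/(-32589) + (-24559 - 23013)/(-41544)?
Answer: 36513295/37607706 ≈ 0.97090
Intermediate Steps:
y = 5677 (y = 15991 - 1*10314 = 15991 - 10314 = 5677)
y/(-32589) + (-24559 - 23013)/(-41544) = 5677/(-32589) + (-24559 - 23013)/(-41544) = 5677*(-1/32589) - 47572*(-1/41544) = -5677/32589 + 11893/10386 = 36513295/37607706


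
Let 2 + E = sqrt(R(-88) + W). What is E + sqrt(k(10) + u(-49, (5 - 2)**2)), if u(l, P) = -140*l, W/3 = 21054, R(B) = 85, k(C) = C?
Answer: -2 + sqrt(6870) + sqrt(63247) ≈ 332.38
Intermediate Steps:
W = 63162 (W = 3*21054 = 63162)
E = -2 + sqrt(63247) (E = -2 + sqrt(85 + 63162) = -2 + sqrt(63247) ≈ 249.49)
E + sqrt(k(10) + u(-49, (5 - 2)**2)) = (-2 + sqrt(63247)) + sqrt(10 - 140*(-49)) = (-2 + sqrt(63247)) + sqrt(10 + 6860) = (-2 + sqrt(63247)) + sqrt(6870) = -2 + sqrt(6870) + sqrt(63247)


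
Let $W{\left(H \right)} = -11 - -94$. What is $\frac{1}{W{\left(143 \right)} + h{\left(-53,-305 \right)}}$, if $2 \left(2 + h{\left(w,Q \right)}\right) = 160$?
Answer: $\frac{1}{161} \approx 0.0062112$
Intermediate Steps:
$h{\left(w,Q \right)} = 78$ ($h{\left(w,Q \right)} = -2 + \frac{1}{2} \cdot 160 = -2 + 80 = 78$)
$W{\left(H \right)} = 83$ ($W{\left(H \right)} = -11 + 94 = 83$)
$\frac{1}{W{\left(143 \right)} + h{\left(-53,-305 \right)}} = \frac{1}{83 + 78} = \frac{1}{161}$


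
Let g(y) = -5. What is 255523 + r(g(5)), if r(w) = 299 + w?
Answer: 255817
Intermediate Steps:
255523 + r(g(5)) = 255523 + (299 - 5) = 255523 + 294 = 255817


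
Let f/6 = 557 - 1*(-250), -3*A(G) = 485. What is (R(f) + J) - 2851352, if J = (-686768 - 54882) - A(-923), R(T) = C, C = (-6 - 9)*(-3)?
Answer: -10778386/3 ≈ -3.5928e+6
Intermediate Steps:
C = 45 (C = -15*(-3) = 45)
A(G) = -485/3 (A(G) = -⅓*485 = -485/3)
f = 4842 (f = 6*(557 - 1*(-250)) = 6*(557 + 250) = 6*807 = 4842)
R(T) = 45
J = -2224465/3 (J = (-686768 - 54882) - 1*(-485/3) = -741650 + 485/3 = -2224465/3 ≈ -7.4149e+5)
(R(f) + J) - 2851352 = (45 - 2224465/3) - 2851352 = -2224330/3 - 2851352 = -10778386/3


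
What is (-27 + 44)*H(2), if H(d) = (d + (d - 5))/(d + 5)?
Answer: -17/7 ≈ -2.4286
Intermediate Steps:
H(d) = (-5 + 2*d)/(5 + d) (H(d) = (d + (-5 + d))/(5 + d) = (-5 + 2*d)/(5 + d))
(-27 + 44)*H(2) = (-27 + 44)*((-5 + 2*2)/(5 + 2)) = 17*((-5 + 4)/7) = 17*((1/7)*(-1)) = 17*(-1/7) = -17/7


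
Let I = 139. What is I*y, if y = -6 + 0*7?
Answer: -834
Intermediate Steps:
y = -6 (y = -6 + 0 = -6)
I*y = 139*(-6) = -834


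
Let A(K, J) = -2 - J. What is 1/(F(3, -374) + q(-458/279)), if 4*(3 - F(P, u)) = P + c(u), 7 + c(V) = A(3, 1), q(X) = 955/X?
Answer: -916/528539 ≈ -0.0017331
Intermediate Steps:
c(V) = -10 (c(V) = -7 + (-2 - 1*1) = -7 + (-2 - 1) = -7 - 3 = -10)
F(P, u) = 11/2 - P/4 (F(P, u) = 3 - (P - 10)/4 = 3 - (-10 + P)/4 = 3 + (5/2 - P/4) = 11/2 - P/4)
1/(F(3, -374) + q(-458/279)) = 1/((11/2 - ¼*3) + 955/((-458/279))) = 1/((11/2 - ¾) + 955/((-458*1/279))) = 1/(19/4 + 955/(-458/279)) = 1/(19/4 + 955*(-279/458)) = 1/(19/4 - 266445/458) = 1/(-528539/916) = -916/528539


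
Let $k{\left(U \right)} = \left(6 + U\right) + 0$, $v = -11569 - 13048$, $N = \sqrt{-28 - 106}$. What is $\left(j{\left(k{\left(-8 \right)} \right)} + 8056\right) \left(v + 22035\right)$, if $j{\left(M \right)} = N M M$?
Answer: $-20800592 - 10328 i \sqrt{134} \approx -2.0801 \cdot 10^{7} - 1.1956 \cdot 10^{5} i$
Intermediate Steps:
$N = i \sqrt{134}$ ($N = \sqrt{-134} = i \sqrt{134} \approx 11.576 i$)
$v = -24617$ ($v = -11569 - 13048 = -24617$)
$k{\left(U \right)} = 6 + U$
$j{\left(M \right)} = i \sqrt{134} M^{2}$ ($j{\left(M \right)} = i \sqrt{134} M M = i M \sqrt{134} M = i \sqrt{134} M^{2}$)
$\left(j{\left(k{\left(-8 \right)} \right)} + 8056\right) \left(v + 22035\right) = \left(i \sqrt{134} \left(6 - 8\right)^{2} + 8056\right) \left(-24617 + 22035\right) = \left(i \sqrt{134} \left(-2\right)^{2} + 8056\right) \left(-2582\right) = \left(i \sqrt{134} \cdot 4 + 8056\right) \left(-2582\right) = \left(4 i \sqrt{134} + 8056\right) \left(-2582\right) = \left(8056 + 4 i \sqrt{134}\right) \left(-2582\right) = -20800592 - 10328 i \sqrt{134}$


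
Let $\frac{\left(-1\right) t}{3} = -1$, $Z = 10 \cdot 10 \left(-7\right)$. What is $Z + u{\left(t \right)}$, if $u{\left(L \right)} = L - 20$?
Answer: $-717$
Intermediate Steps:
$Z = -700$ ($Z = 100 \left(-7\right) = -700$)
$t = 3$ ($t = \left(-3\right) \left(-1\right) = 3$)
$u{\left(L \right)} = -20 + L$
$Z + u{\left(t \right)} = -700 + \left(-20 + 3\right) = -700 - 17 = -717$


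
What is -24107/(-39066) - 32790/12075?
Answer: -65992141/31448130 ≈ -2.0984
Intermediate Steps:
-24107/(-39066) - 32790/12075 = -24107*(-1/39066) - 32790*1/12075 = 24107/39066 - 2186/805 = -65992141/31448130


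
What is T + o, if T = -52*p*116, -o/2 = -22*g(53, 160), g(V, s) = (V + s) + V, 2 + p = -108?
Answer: 675224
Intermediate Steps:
p = -110 (p = -2 - 108 = -110)
g(V, s) = s + 2*V
o = 11704 (o = -(-44)*(160 + 2*53) = -(-44)*(160 + 106) = -(-44)*266 = -2*(-5852) = 11704)
T = 663520 (T = -52*(-110)*116 = 5720*116 = 663520)
T + o = 663520 + 11704 = 675224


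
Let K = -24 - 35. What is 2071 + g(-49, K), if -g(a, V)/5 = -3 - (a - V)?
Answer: 2136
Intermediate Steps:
K = -59
g(a, V) = 15 - 5*V + 5*a (g(a, V) = -5*(-3 - (a - V)) = -5*(-3 + (V - a)) = -5*(-3 + V - a) = 15 - 5*V + 5*a)
2071 + g(-49, K) = 2071 + (15 - 5*(-59) + 5*(-49)) = 2071 + (15 + 295 - 245) = 2071 + 65 = 2136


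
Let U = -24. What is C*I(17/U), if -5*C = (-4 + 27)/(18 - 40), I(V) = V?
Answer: -391/2640 ≈ -0.14811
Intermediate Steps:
C = 23/110 (C = -(-4 + 27)/(5*(18 - 40)) = -23/(5*(-22)) = -23*(-1)/(5*22) = -1/5*(-23/22) = 23/110 ≈ 0.20909)
C*I(17/U) = 23*(17/(-24))/110 = 23*(17*(-1/24))/110 = (23/110)*(-17/24) = -391/2640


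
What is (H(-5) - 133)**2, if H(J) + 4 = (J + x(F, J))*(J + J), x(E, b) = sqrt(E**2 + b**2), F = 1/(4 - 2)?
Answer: 10094 + 870*sqrt(101) ≈ 18837.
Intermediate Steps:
F = 1/2 ≈ 0.50000
H(J) = -4 + 2*J*(J + sqrt(1/4 + J**2)) (H(J) = -4 + (J + sqrt((1/2)**2 + J**2))*(J + J) = -4 + (J + sqrt(1/4 + J**2))*(2*J) = -4 + 2*J*(J + sqrt(1/4 + J**2)))
(H(-5) - 133)**2 = ((-4 + 2*(-5)**2 - 5*sqrt(1 + 4*(-5)**2)) - 133)**2 = ((-4 + 2*25 - 5*sqrt(1 + 4*25)) - 133)**2 = ((-4 + 50 - 5*sqrt(1 + 100)) - 133)**2 = ((-4 + 50 - 5*sqrt(101)) - 133)**2 = ((46 - 5*sqrt(101)) - 133)**2 = (-87 - 5*sqrt(101))**2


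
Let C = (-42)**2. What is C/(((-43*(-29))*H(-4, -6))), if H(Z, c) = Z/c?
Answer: 2646/1247 ≈ 2.1219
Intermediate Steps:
C = 1764
C/(((-43*(-29))*H(-4, -6))) = 1764/(((-43*(-29))*(-4/(-6)))) = 1764/((1247*(-4*(-1/6)))) = 1764/((1247*(2/3))) = 1764/(2494/3) = 1764*(3/2494) = 2646/1247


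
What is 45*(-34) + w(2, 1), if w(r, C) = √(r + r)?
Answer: -1528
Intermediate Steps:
w(r, C) = √2*√r (w(r, C) = √(2*r) = √2*√r)
45*(-34) + w(2, 1) = 45*(-34) + √2*√2 = -1530 + 2 = -1528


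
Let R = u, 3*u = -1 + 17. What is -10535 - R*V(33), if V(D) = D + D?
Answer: -10887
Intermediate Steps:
u = 16/3 (u = (-1 + 17)/3 = (⅓)*16 = 16/3 ≈ 5.3333)
V(D) = 2*D
R = 16/3 ≈ 5.3333
-10535 - R*V(33) = -10535 - 16*2*33/3 = -10535 - 16*66/3 = -10535 - 1*352 = -10535 - 352 = -10887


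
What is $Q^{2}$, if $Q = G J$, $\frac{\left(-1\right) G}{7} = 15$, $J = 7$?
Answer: $540225$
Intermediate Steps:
$G = -105$ ($G = \left(-7\right) 15 = -105$)
$Q = -735$ ($Q = \left(-105\right) 7 = -735$)
$Q^{2} = \left(-735\right)^{2} = 540225$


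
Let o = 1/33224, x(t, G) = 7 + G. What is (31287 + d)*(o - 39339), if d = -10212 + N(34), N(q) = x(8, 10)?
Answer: -6891805384255/8306 ≈ -8.2974e+8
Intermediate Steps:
N(q) = 17 (N(q) = 7 + 10 = 17)
d = -10195 (d = -10212 + 17 = -10195)
o = 1/33224 ≈ 3.0099e-5
(31287 + d)*(o - 39339) = (31287 - 10195)*(1/33224 - 39339) = 21092*(-1306998935/33224) = -6891805384255/8306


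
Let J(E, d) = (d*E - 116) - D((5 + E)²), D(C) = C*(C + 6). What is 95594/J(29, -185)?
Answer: -95594/1348753 ≈ -0.070876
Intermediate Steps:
D(C) = C*(6 + C)
J(E, d) = -116 + E*d - (5 + E)²*(6 + (5 + E)²) (J(E, d) = (d*E - 116) - (5 + E)²*(6 + (5 + E)²) = (E*d - 116) - (5 + E)²*(6 + (5 + E)²) = (-116 + E*d) - (5 + E)²*(6 + (5 + E)²) = -116 + E*d - (5 + E)²*(6 + (5 + E)²))
95594/J(29, -185) = 95594/(-116 + 29*(-185) - (5 + 29)²*(6 + (5 + 29)²)) = 95594/(-116 - 5365 - 1*34²*(6 + 34²)) = 95594/(-116 - 5365 - 1*1156*(6 + 1156)) = 95594/(-116 - 5365 - 1*1156*1162) = 95594/(-116 - 5365 - 1343272) = 95594/(-1348753) = 95594*(-1/1348753) = -95594/1348753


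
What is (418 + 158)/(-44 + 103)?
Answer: 576/59 ≈ 9.7627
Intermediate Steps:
(418 + 158)/(-44 + 103) = 576/59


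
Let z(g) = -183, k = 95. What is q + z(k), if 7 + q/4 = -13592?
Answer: -54579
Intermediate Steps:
q = -54396 (q = -28 + 4*(-13592) = -28 - 54368 = -54396)
q + z(k) = -54396 - 183 = -54579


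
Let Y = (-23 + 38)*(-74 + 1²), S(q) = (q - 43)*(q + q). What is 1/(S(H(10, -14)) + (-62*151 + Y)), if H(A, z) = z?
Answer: -1/8861 ≈ -0.00011285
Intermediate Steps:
S(q) = 2*q*(-43 + q) (S(q) = (-43 + q)*(2*q) = 2*q*(-43 + q))
Y = -1095 (Y = 15*(-74 + 1) = 15*(-73) = -1095)
1/(S(H(10, -14)) + (-62*151 + Y)) = 1/(2*(-14)*(-43 - 14) + (-62*151 - 1095)) = 1/(2*(-14)*(-57) + (-9362 - 1095)) = 1/(1596 - 10457) = 1/(-8861) = -1/8861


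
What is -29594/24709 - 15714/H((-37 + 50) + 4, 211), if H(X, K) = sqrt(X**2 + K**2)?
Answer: -29594/24709 - 7857*sqrt(44810)/22405 ≈ -75.431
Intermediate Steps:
H(X, K) = sqrt(K**2 + X**2)
-29594/24709 - 15714/H((-37 + 50) + 4, 211) = -29594/24709 - 15714/sqrt(211**2 + ((-37 + 50) + 4)**2) = -29594*1/24709 - 15714/sqrt(44521 + (13 + 4)**2) = -29594/24709 - 15714/sqrt(44521 + 17**2) = -29594/24709 - 15714/sqrt(44521 + 289) = -29594/24709 - 15714*sqrt(44810)/44810 = -29594/24709 - 7857*sqrt(44810)/22405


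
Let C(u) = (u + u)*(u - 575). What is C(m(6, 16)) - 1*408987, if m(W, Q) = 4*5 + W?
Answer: -437535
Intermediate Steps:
m(W, Q) = 20 + W
C(u) = 2*u*(-575 + u) (C(u) = (2*u)*(-575 + u) = 2*u*(-575 + u))
C(m(6, 16)) - 1*408987 = 2*(20 + 6)*(-575 + (20 + 6)) - 1*408987 = 2*26*(-575 + 26) - 408987 = 2*26*(-549) - 408987 = -28548 - 408987 = -437535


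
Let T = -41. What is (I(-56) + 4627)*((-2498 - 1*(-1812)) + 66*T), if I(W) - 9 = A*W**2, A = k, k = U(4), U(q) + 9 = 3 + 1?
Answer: 37461248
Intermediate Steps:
U(q) = -5 (U(q) = -9 + (3 + 1) = -9 + 4 = -5)
k = -5
A = -5
I(W) = 9 - 5*W**2
(I(-56) + 4627)*((-2498 - 1*(-1812)) + 66*T) = ((9 - 5*(-56)**2) + 4627)*((-2498 - 1*(-1812)) + 66*(-41)) = ((9 - 5*3136) + 4627)*((-2498 + 1812) - 2706) = ((9 - 15680) + 4627)*(-686 - 2706) = (-15671 + 4627)*(-3392) = -11044*(-3392) = 37461248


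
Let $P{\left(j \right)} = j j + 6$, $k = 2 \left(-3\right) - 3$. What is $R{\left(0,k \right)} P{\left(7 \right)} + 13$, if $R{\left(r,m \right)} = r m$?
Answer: $13$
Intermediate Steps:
$k = -9$ ($k = -6 - 3 = -9$)
$R{\left(r,m \right)} = m r$
$P{\left(j \right)} = 6 + j^{2}$ ($P{\left(j \right)} = j^{2} + 6 = 6 + j^{2}$)
$R{\left(0,k \right)} P{\left(7 \right)} + 13 = \left(-9\right) 0 \left(6 + 7^{2}\right) + 13 = 0 \left(6 + 49\right) + 13 = 0 \cdot 55 + 13 = 0 + 13 = 13$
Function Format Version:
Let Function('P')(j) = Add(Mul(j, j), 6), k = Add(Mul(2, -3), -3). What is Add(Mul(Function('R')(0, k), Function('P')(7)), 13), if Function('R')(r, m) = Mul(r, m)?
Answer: 13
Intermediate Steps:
k = -9 (k = Add(-6, -3) = -9)
Function('R')(r, m) = Mul(m, r)
Function('P')(j) = Add(6, Pow(j, 2)) (Function('P')(j) = Add(Pow(j, 2), 6) = Add(6, Pow(j, 2)))
Add(Mul(Function('R')(0, k), Function('P')(7)), 13) = Add(Mul(Mul(-9, 0), Add(6, Pow(7, 2))), 13) = Add(Mul(0, Add(6, 49)), 13) = Add(Mul(0, 55), 13) = Add(0, 13) = 13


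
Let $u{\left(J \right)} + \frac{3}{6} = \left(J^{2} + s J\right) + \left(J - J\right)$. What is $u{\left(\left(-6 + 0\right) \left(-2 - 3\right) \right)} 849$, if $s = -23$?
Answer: $\frac{355731}{2} \approx 1.7787 \cdot 10^{5}$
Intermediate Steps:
$u{\left(J \right)} = - \frac{1}{2} + J^{2} - 23 J$ ($u{\left(J \right)} = - \frac{1}{2} + \left(\left(J^{2} - 23 J\right) + \left(J - J\right)\right) = - \frac{1}{2} + \left(\left(J^{2} - 23 J\right) + 0\right) = - \frac{1}{2} + \left(J^{2} - 23 J\right) = - \frac{1}{2} + J^{2} - 23 J$)
$u{\left(\left(-6 + 0\right) \left(-2 - 3\right) \right)} 849 = \left(- \frac{1}{2} + \left(\left(-6 + 0\right) \left(-2 - 3\right)\right)^{2} - 23 \left(-6 + 0\right) \left(-2 - 3\right)\right) 849 = \left(- \frac{1}{2} + \left(\left(-6\right) \left(-5\right)\right)^{2} - 23 \left(\left(-6\right) \left(-5\right)\right)\right) 849 = \left(- \frac{1}{2} + 30^{2} - 690\right) 849 = \left(- \frac{1}{2} + 900 - 690\right) 849 = \frac{419}{2} \cdot 849 = \frac{355731}{2}$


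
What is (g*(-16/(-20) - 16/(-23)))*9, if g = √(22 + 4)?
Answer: 1548*√26/115 ≈ 68.637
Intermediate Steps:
g = √26 ≈ 5.0990
(g*(-16/(-20) - 16/(-23)))*9 = (√26*(-16/(-20) - 16/(-23)))*9 = (√26*(-16*(-1/20) - 16*(-1/23)))*9 = (√26*(⅘ + 16/23))*9 = (√26*(172/115))*9 = (172*√26/115)*9 = 1548*√26/115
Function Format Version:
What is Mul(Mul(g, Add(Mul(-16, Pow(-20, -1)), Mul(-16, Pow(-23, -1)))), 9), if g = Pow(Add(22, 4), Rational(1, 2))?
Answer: Mul(Rational(1548, 115), Pow(26, Rational(1, 2))) ≈ 68.637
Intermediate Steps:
g = Pow(26, Rational(1, 2)) ≈ 5.0990
Mul(Mul(g, Add(Mul(-16, Pow(-20, -1)), Mul(-16, Pow(-23, -1)))), 9) = Mul(Mul(Pow(26, Rational(1, 2)), Add(Mul(-16, Pow(-20, -1)), Mul(-16, Pow(-23, -1)))), 9) = Mul(Mul(Pow(26, Rational(1, 2)), Add(Mul(-16, Rational(-1, 20)), Mul(-16, Rational(-1, 23)))), 9) = Mul(Mul(Pow(26, Rational(1, 2)), Add(Rational(4, 5), Rational(16, 23))), 9) = Mul(Mul(Pow(26, Rational(1, 2)), Rational(172, 115)), 9) = Mul(Mul(Rational(172, 115), Pow(26, Rational(1, 2))), 9) = Mul(Rational(1548, 115), Pow(26, Rational(1, 2)))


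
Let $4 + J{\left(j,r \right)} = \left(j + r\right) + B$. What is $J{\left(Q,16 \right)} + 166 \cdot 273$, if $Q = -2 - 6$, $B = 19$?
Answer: $45341$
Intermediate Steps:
$Q = -8$
$J{\left(j,r \right)} = 15 + j + r$ ($J{\left(j,r \right)} = -4 + \left(\left(j + r\right) + 19\right) = -4 + \left(19 + j + r\right) = 15 + j + r$)
$J{\left(Q,16 \right)} + 166 \cdot 273 = \left(15 - 8 + 16\right) + 166 \cdot 273 = 23 + 45318 = 45341$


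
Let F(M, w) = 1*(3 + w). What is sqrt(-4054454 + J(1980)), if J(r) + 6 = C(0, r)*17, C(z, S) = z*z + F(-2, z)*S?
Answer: 2*I*sqrt(988370) ≈ 1988.3*I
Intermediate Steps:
F(M, w) = 3 + w
C(z, S) = z**2 + S*(3 + z) (C(z, S) = z*z + (3 + z)*S = z**2 + S*(3 + z))
J(r) = -6 + 51*r (J(r) = -6 + (0**2 + r*(3 + 0))*17 = -6 + (0 + r*3)*17 = -6 + (0 + 3*r)*17 = -6 + (3*r)*17 = -6 + 51*r)
sqrt(-4054454 + J(1980)) = sqrt(-4054454 + (-6 + 51*1980)) = sqrt(-4054454 + (-6 + 100980)) = sqrt(-4054454 + 100974) = sqrt(-3953480) = 2*I*sqrt(988370)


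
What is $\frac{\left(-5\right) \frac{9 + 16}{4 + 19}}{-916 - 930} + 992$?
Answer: $\frac{42118461}{42458} \approx 992.0$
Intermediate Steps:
$\frac{\left(-5\right) \frac{9 + 16}{4 + 19}}{-916 - 930} + 992 = \frac{\left(-5\right) \frac{25}{23}}{-916 - 930} + 992 = \frac{\left(-5\right) 25 \cdot \frac{1}{23}}{-1846} + 992 = \left(-5\right) \frac{25}{23} \left(- \frac{1}{1846}\right) + 992 = \left(- \frac{125}{23}\right) \left(- \frac{1}{1846}\right) + 992 = \frac{125}{42458} + 992 = \frac{42118461}{42458}$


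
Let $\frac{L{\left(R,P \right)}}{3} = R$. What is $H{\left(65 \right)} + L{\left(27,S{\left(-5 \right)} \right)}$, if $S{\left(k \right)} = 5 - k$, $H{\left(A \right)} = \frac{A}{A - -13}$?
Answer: $\frac{491}{6} \approx 81.833$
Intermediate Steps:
$H{\left(A \right)} = \frac{A}{13 + A}$ ($H{\left(A \right)} = \frac{A}{A + 13} = \frac{A}{13 + A}$)
$L{\left(R,P \right)} = 3 R$
$H{\left(65 \right)} + L{\left(27,S{\left(-5 \right)} \right)} = \frac{65}{13 + 65} + 3 \cdot 27 = \frac{65}{78} + 81 = 65 \cdot \frac{1}{78} + 81 = \frac{5}{6} + 81 = \frac{491}{6}$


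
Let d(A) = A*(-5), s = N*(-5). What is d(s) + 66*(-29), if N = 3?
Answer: -1839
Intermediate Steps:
s = -15 (s = 3*(-5) = -15)
d(A) = -5*A
d(s) + 66*(-29) = -5*(-15) + 66*(-29) = 75 - 1914 = -1839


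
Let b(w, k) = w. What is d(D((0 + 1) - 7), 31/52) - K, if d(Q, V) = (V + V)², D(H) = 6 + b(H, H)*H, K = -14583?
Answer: 9859069/676 ≈ 14584.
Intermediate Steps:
D(H) = 6 + H² (D(H) = 6 + H*H = 6 + H²)
d(Q, V) = 4*V² (d(Q, V) = (2*V)² = 4*V²)
d(D((0 + 1) - 7), 31/52) - K = 4*(31/52)² - 1*(-14583) = 4*(31*(1/52))² + 14583 = 4*(31/52)² + 14583 = 4*(961/2704) + 14583 = 961/676 + 14583 = 9859069/676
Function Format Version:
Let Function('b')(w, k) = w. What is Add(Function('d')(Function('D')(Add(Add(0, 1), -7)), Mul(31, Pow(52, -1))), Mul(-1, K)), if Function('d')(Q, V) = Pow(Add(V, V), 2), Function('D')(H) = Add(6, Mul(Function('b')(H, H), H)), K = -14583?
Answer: Rational(9859069, 676) ≈ 14584.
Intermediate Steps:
Function('D')(H) = Add(6, Pow(H, 2)) (Function('D')(H) = Add(6, Mul(H, H)) = Add(6, Pow(H, 2)))
Function('d')(Q, V) = Mul(4, Pow(V, 2)) (Function('d')(Q, V) = Pow(Mul(2, V), 2) = Mul(4, Pow(V, 2)))
Add(Function('d')(Function('D')(Add(Add(0, 1), -7)), Mul(31, Pow(52, -1))), Mul(-1, K)) = Add(Mul(4, Pow(Mul(31, Pow(52, -1)), 2)), Mul(-1, -14583)) = Add(Mul(4, Pow(Mul(31, Rational(1, 52)), 2)), 14583) = Add(Mul(4, Pow(Rational(31, 52), 2)), 14583) = Add(Mul(4, Rational(961, 2704)), 14583) = Add(Rational(961, 676), 14583) = Rational(9859069, 676)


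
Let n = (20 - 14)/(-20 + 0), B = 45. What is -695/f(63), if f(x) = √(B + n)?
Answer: -695*√4470/447 ≈ -103.95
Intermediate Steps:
n = -3/10 (n = 6/(-20) = 6*(-1/20) = -3/10 ≈ -0.30000)
f(x) = √4470/10 (f(x) = √(45 - 3/10) = √(447/10) = √4470/10)
-695/f(63) = -695*√4470/447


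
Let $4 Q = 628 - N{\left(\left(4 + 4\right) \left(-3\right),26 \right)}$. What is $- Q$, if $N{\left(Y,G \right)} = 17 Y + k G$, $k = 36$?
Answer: $-25$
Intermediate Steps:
$N{\left(Y,G \right)} = 17 Y + 36 G$
$Q = 25$ ($Q = \frac{628 - \left(17 \left(4 + 4\right) \left(-3\right) + 36 \cdot 26\right)}{4} = \frac{628 - \left(17 \cdot 8 \left(-3\right) + 936\right)}{4} = \frac{628 - \left(17 \left(-24\right) + 936\right)}{4} = \frac{628 - \left(-408 + 936\right)}{4} = \frac{628 - 528}{4} = \frac{1}{4} \cdot 100 = 25$)
$- Q = \left(-1\right) 25 = -25$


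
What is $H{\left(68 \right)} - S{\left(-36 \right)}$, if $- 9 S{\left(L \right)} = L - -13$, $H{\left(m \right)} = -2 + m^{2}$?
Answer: $\frac{41575}{9} \approx 4619.4$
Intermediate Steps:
$S{\left(L \right)} = - \frac{13}{9} - \frac{L}{9}$ ($S{\left(L \right)} = - \frac{L - -13}{9} = - \frac{L + 13}{9} = - \frac{13 + L}{9} = - \frac{13}{9} - \frac{L}{9}$)
$H{\left(68 \right)} - S{\left(-36 \right)} = \left(-2 + 68^{2}\right) - \left(- \frac{13}{9} - -4\right) = \left(-2 + 4624\right) - \left(- \frac{13}{9} + 4\right) = 4622 - \frac{23}{9} = \frac{41575}{9}$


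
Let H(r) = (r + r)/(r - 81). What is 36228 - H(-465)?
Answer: 3296593/91 ≈ 36226.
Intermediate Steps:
H(r) = 2*r/(-81 + r) (H(r) = (2*r)/(-81 + r) = 2*r/(-81 + r))
36228 - H(-465) = 36228 - 2*(-465)/(-81 - 465) = 36228 - 2*(-465)/(-546) = 36228 - 2*(-465)*(-1)/546 = 36228 - 1*155/91 = 36228 - 155/91 = 3296593/91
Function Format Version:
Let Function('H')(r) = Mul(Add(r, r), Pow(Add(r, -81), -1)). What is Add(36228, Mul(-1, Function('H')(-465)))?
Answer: Rational(3296593, 91) ≈ 36226.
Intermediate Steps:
Function('H')(r) = Mul(2, r, Pow(Add(-81, r), -1)) (Function('H')(r) = Mul(Mul(2, r), Pow(Add(-81, r), -1)) = Mul(2, r, Pow(Add(-81, r), -1)))
Add(36228, Mul(-1, Function('H')(-465))) = Add(36228, Mul(-1, Mul(2, -465, Pow(Add(-81, -465), -1)))) = Add(36228, Mul(-1, Mul(2, -465, Pow(-546, -1)))) = Add(36228, Mul(-1, Mul(2, -465, Rational(-1, 546)))) = Add(36228, Mul(-1, Rational(155, 91))) = Add(36228, Rational(-155, 91)) = Rational(3296593, 91)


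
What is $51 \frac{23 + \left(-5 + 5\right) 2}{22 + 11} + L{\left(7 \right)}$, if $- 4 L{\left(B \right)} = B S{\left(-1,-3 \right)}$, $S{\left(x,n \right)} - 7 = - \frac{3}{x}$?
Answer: $\frac{397}{22} \approx 18.045$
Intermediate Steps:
$S{\left(x,n \right)} = 7 - \frac{3}{x}$
$L{\left(B \right)} = - \frac{5 B}{2}$ ($L{\left(B \right)} = - \frac{B \left(7 - \frac{3}{-1}\right)}{4} = - \frac{B \left(7 - -3\right)}{4} = - \frac{B \left(7 + 3\right)}{4} = - \frac{B 10}{4} = - \frac{10 B}{4} = - \frac{5 B}{2}$)
$51 \frac{23 + \left(-5 + 5\right) 2}{22 + 11} + L{\left(7 \right)} = 51 \frac{23 + \left(-5 + 5\right) 2}{22 + 11} - \frac{35}{2} = 51 \frac{23 + 0 \cdot 2}{33} - \frac{35}{2} = 51 \left(23 + 0\right) \frac{1}{33} - \frac{35}{2} = 51 \cdot 23 \cdot \frac{1}{33} - \frac{35}{2} = 51 \cdot \frac{23}{33} - \frac{35}{2} = \frac{391}{11} - \frac{35}{2} = \frac{397}{22}$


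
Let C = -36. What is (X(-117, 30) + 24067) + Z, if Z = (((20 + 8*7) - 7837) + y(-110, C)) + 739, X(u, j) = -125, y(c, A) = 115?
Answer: 17035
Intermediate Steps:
Z = -6907 (Z = (((20 + 8*7) - 7837) + 115) + 739 = (((20 + 56) - 7837) + 115) + 739 = ((76 - 7837) + 115) + 739 = (-7761 + 115) + 739 = -7646 + 739 = -6907)
(X(-117, 30) + 24067) + Z = (-125 + 24067) - 6907 = 23942 - 6907 = 17035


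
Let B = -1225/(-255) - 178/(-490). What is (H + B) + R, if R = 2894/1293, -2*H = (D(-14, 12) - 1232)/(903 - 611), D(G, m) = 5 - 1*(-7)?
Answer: 7465096949/786260370 ≈ 9.4944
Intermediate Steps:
D(G, m) = 12 (D(G, m) = 5 + 7 = 12)
H = 305/146 (H = -(12 - 1232)/(2*(903 - 611)) = -(-610)/292 = -½*(-305/73) = 305/146 ≈ 2.0890)
B = 64564/12495 (B = -1225*(-1/255) - 178*(-1/490) = 245/51 + 89/245 = 64564/12495 ≈ 5.1672)
R = 2894/1293 (R = 2894*(1/1293) = 2894/1293 ≈ 2.2382)
(H + B) + R = (305/146 + 64564/12495) + 2894/1293 = 13237319/1824270 + 2894/1293 = 7465096949/786260370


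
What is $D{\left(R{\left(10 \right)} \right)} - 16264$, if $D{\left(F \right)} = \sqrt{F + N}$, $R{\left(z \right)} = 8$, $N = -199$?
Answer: $-16264 + i \sqrt{191} \approx -16264.0 + 13.82 i$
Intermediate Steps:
$D{\left(F \right)} = \sqrt{-199 + F}$ ($D{\left(F \right)} = \sqrt{F - 199} = \sqrt{-199 + F}$)
$D{\left(R{\left(10 \right)} \right)} - 16264 = \sqrt{-199 + 8} - 16264 = \sqrt{-191} - 16264 = i \sqrt{191} - 16264 = -16264 + i \sqrt{191}$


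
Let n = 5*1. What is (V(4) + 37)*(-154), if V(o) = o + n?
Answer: -7084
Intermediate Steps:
n = 5
V(o) = 5 + o (V(o) = o + 5 = 5 + o)
(V(4) + 37)*(-154) = ((5 + 4) + 37)*(-154) = (9 + 37)*(-154) = 46*(-154) = -7084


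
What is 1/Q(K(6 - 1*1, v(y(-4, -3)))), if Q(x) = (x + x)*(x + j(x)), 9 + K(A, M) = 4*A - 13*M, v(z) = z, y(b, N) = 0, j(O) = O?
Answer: 1/484 ≈ 0.0020661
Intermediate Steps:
K(A, M) = -9 - 13*M + 4*A (K(A, M) = -9 + (4*A - 13*M) = -9 + (-13*M + 4*A) = -9 - 13*M + 4*A)
Q(x) = 4*x**2 (Q(x) = (x + x)*(x + x) = (2*x)*(2*x) = 4*x**2)
1/Q(K(6 - 1*1, v(y(-4, -3)))) = 1/(4*(-9 - 13*0 + 4*(6 - 1*1))**2) = 1/(4*(-9 + 0 + 4*(6 - 1))**2) = 1/(4*(-9 + 0 + 4*5)**2) = 1/(4*(-9 + 0 + 20)**2) = 1/(4*11**2) = 1/(4*121) = 1/484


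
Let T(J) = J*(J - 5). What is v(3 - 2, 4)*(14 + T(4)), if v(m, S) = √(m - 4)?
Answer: 10*I*√3 ≈ 17.32*I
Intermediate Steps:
T(J) = J*(-5 + J)
v(m, S) = √(-4 + m)
v(3 - 2, 4)*(14 + T(4)) = √(-4 + (3 - 2))*(14 + 4*(-5 + 4)) = √(-4 + 1)*(14 + 4*(-1)) = √(-3)*(14 - 4) = (I*√3)*10 = 10*I*√3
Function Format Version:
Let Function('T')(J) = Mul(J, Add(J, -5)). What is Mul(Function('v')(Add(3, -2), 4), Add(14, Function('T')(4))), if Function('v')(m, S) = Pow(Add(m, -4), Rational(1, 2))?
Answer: Mul(10, I, Pow(3, Rational(1, 2))) ≈ Mul(17.320, I)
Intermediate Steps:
Function('T')(J) = Mul(J, Add(-5, J))
Function('v')(m, S) = Pow(Add(-4, m), Rational(1, 2))
Mul(Function('v')(Add(3, -2), 4), Add(14, Function('T')(4))) = Mul(Pow(Add(-4, Add(3, -2)), Rational(1, 2)), Add(14, Mul(4, Add(-5, 4)))) = Mul(Pow(Add(-4, 1), Rational(1, 2)), Add(14, Mul(4, -1))) = Mul(Pow(-3, Rational(1, 2)), Add(14, -4)) = Mul(Mul(I, Pow(3, Rational(1, 2))), 10) = Mul(10, I, Pow(3, Rational(1, 2)))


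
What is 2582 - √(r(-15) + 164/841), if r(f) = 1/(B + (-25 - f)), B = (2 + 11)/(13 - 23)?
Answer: 2582 - √1143786/3277 ≈ 2581.7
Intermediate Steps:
B = -13/10 (B = 13/(-10) = 13*(-⅒) = -13/10 ≈ -1.3000)
r(f) = 1/(-263/10 - f) (r(f) = 1/(-13/10 + (-25 - f)) = 1/(-263/10 - f))
2582 - √(r(-15) + 164/841) = 2582 - √(-10/(263 + 10*(-15)) + 164/841) = 2582 - √(-10/(263 - 150) + 164*(1/841)) = 2582 - √(-10/113 + 164/841) = 2582 - √(10122/95033) = 2582 - √1143786/3277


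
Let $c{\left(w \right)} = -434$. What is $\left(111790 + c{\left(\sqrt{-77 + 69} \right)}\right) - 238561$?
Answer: $-127205$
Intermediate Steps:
$\left(111790 + c{\left(\sqrt{-77 + 69} \right)}\right) - 238561 = \left(111790 - 434\right) - 238561 = 111356 - 238561 = -127205$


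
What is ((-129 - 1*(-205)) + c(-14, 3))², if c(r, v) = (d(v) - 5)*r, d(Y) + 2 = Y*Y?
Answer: 2304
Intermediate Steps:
d(Y) = -2 + Y² (d(Y) = -2 + Y*Y = -2 + Y²)
c(r, v) = r*(-7 + v²) (c(r, v) = ((-2 + v²) - 5)*r = (-7 + v²)*r = r*(-7 + v²))
((-129 - 1*(-205)) + c(-14, 3))² = ((-129 - 1*(-205)) - 14*(-7 + 3²))² = ((-129 + 205) - 14*(-7 + 9))² = (76 - 14*2)² = (76 - 28)² = 48² = 2304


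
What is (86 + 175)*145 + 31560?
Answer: 69405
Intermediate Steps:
(86 + 175)*145 + 31560 = 261*145 + 31560 = 37845 + 31560 = 69405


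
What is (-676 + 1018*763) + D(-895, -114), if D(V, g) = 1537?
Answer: 777595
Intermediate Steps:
(-676 + 1018*763) + D(-895, -114) = (-676 + 1018*763) + 1537 = (-676 + 776734) + 1537 = 776058 + 1537 = 777595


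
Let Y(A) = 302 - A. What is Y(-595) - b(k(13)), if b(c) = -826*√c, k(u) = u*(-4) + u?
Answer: 897 + 826*I*√39 ≈ 897.0 + 5158.4*I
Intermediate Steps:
k(u) = -3*u (k(u) = -4*u + u = -3*u)
Y(-595) - b(k(13)) = (302 - 1*(-595)) - (-826)*√(-3*13) = (302 + 595) - (-826)*√(-39) = 897 - (-826)*I*√39 = 897 + 826*I*√39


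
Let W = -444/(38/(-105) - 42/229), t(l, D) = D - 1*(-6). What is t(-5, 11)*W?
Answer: 45372915/3278 ≈ 13842.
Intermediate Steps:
t(l, D) = 6 + D (t(l, D) = D + 6 = 6 + D)
W = 2668995/3278 (W = -444/(38*(-1/105) - 42*1/229) = -444/(-38/105 - 42/229) = -444/(-13112/24045) = -444*(-24045/13112) = 2668995/3278 ≈ 814.21)
t(-5, 11)*W = (6 + 11)*(2668995/3278) = 17*(2668995/3278) = 45372915/3278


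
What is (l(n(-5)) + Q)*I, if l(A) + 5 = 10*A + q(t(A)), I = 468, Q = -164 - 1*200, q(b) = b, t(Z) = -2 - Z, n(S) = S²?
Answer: -68328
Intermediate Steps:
Q = -364 (Q = -164 - 200 = -364)
l(A) = -7 + 9*A (l(A) = -5 + (10*A + (-2 - A)) = -5 + (-2 + 9*A) = -7 + 9*A)
(l(n(-5)) + Q)*I = ((-7 + 9*(-5)²) - 364)*468 = ((-7 + 9*25) - 364)*468 = ((-7 + 225) - 364)*468 = (218 - 364)*468 = -146*468 = -68328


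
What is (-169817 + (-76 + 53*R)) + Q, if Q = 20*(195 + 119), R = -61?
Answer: -166846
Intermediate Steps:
Q = 6280 (Q = 20*314 = 6280)
(-169817 + (-76 + 53*R)) + Q = (-169817 + (-76 + 53*(-61))) + 6280 = (-169817 + (-76 - 3233)) + 6280 = (-169817 - 3309) + 6280 = -173126 + 6280 = -166846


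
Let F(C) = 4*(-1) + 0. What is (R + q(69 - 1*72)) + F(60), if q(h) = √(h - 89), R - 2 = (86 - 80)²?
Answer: 34 + 2*I*√23 ≈ 34.0 + 9.5917*I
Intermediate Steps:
F(C) = -4 (F(C) = -4 + 0 = -4)
R = 38 (R = 2 + (86 - 80)² = 2 + 6² = 2 + 36 = 38)
q(h) = √(-89 + h)
(R + q(69 - 1*72)) + F(60) = (38 + √(-89 + (69 - 1*72))) - 4 = (38 + √(-89 + (69 - 72))) - 4 = (38 + √(-89 - 3)) - 4 = (38 + √(-92)) - 4 = (38 + 2*I*√23) - 4 = 34 + 2*I*√23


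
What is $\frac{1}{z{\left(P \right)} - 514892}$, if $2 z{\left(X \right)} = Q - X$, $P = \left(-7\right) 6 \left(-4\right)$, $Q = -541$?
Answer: $- \frac{2}{1030493} \approx -1.9408 \cdot 10^{-6}$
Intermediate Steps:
$P = 168$ ($P = \left(-42\right) \left(-4\right) = 168$)
$z{\left(X \right)} = - \frac{541}{2} - \frac{X}{2}$ ($z{\left(X \right)} = \frac{-541 - X}{2} = - \frac{541}{2} - \frac{X}{2}$)
$\frac{1}{z{\left(P \right)} - 514892} = \frac{1}{\left(- \frac{541}{2} - 84\right) - 514892} = \frac{1}{- \frac{709}{2} - 514892} = \frac{1}{- \frac{1030493}{2}} = - \frac{2}{1030493}$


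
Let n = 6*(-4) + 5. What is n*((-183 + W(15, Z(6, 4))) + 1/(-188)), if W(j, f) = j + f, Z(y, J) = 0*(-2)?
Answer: 600115/188 ≈ 3192.1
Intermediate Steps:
Z(y, J) = 0
W(j, f) = f + j
n = -19 (n = -24 + 5 = -19)
n*((-183 + W(15, Z(6, 4))) + 1/(-188)) = -19*((-183 + (0 + 15)) + 1/(-188)) = -19*((-183 + 15) - 1/188) = -19*(-168 - 1/188) = -19*(-31585/188) = 600115/188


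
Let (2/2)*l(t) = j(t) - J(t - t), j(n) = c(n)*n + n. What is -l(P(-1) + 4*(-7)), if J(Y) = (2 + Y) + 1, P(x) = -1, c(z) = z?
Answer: -809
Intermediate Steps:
j(n) = n + n**2 (j(n) = n*n + n = n**2 + n = n + n**2)
J(Y) = 3 + Y
l(t) = -3 + t*(1 + t) (l(t) = t*(1 + t) - (3 + (t - t)) = t*(1 + t) - (3 + 0) = t*(1 + t) - 1*3 = t*(1 + t) - 3 = -3 + t*(1 + t))
-l(P(-1) + 4*(-7)) = -(-3 + (-1 + 4*(-7))*(1 + (-1 + 4*(-7)))) = -(-3 + (-1 - 28)*(1 + (-1 - 28))) = -(-3 - 29*(1 - 29)) = -(-3 - 29*(-28)) = -(-3 + 812) = -1*809 = -809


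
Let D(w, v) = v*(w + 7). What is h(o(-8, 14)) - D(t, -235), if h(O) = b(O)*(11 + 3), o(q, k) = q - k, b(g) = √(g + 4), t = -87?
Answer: -18800 + 42*I*√2 ≈ -18800.0 + 59.397*I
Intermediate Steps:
b(g) = √(4 + g)
D(w, v) = v*(7 + w)
h(O) = 14*√(4 + O) (h(O) = √(4 + O)*(11 + 3) = √(4 + O)*14 = 14*√(4 + O))
h(o(-8, 14)) - D(t, -235) = 14*√(4 + (-8 - 1*14)) - (-235)*(7 - 87) = 14*√(4 + (-8 - 14)) - (-235)*(-80) = 14*√(4 - 22) - 1*18800 = 14*√(-18) - 18800 = 14*(3*I*√2) - 18800 = 42*I*√2 - 18800 = -18800 + 42*I*√2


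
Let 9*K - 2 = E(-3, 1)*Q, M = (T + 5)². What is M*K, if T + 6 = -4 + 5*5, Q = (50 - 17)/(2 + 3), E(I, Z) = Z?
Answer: 3440/9 ≈ 382.22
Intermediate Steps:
Q = 33/5 ≈ 6.6000
T = 15 (T = -6 + (-4 + 5*5) = -6 + (-4 + 25) = -6 + 21 = 15)
M = 400 (M = (15 + 5)² = 20² = 400)
K = 43/45 (K = 2/9 + (1*(33/5))/9 = 2/9 + (⅑)*(33/5) = 2/9 + 11/15 = 43/45 ≈ 0.95556)
M*K = 400*(43/45) = 3440/9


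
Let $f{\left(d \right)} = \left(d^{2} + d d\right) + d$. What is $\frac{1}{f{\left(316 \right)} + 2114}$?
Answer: $\frac{1}{202142} \approx 4.947 \cdot 10^{-6}$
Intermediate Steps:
$f{\left(d \right)} = d + 2 d^{2}$ ($f{\left(d \right)} = \left(d^{2} + d^{2}\right) + d = 2 d^{2} + d = d + 2 d^{2}$)
$\frac{1}{f{\left(316 \right)} + 2114} = \frac{1}{316 \left(1 + 2 \cdot 316\right) + 2114} = \frac{1}{316 \left(1 + 632\right) + 2114} = \frac{1}{316 \cdot 633 + 2114} = \frac{1}{200028 + 2114} = \frac{1}{202142}$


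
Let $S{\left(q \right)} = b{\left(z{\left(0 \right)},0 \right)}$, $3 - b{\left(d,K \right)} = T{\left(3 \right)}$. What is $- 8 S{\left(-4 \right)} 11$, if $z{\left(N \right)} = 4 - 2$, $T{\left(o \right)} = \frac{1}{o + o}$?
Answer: $- \frac{748}{3} \approx -249.33$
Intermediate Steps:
$T{\left(o \right)} = \frac{1}{2 o}$
$z{\left(N \right)} = 2$ ($z{\left(N \right)} = 4 - 2 = 2$)
$b{\left(d,K \right)} = \frac{17}{6}$ ($b{\left(d,K \right)} = 3 - \frac{1}{2 \cdot 3} = 3 - \frac{1}{2} \cdot \frac{1}{3} = 3 - \frac{1}{6} = \frac{17}{6}$)
$S{\left(q \right)} = \frac{17}{6}$
$- 8 S{\left(-4 \right)} 11 = \left(-8\right) \frac{17}{6} \cdot 11 = \left(- \frac{68}{3}\right) 11 = - \frac{748}{3}$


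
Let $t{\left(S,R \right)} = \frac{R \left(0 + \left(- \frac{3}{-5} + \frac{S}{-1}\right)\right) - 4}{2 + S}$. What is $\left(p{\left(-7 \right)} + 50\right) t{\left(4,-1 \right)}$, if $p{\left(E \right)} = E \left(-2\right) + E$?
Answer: $- \frac{57}{10} \approx -5.7$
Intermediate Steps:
$p{\left(E \right)} = - E$ ($p{\left(E \right)} = - 2 E + E = - E$)
$t{\left(S,R \right)} = \frac{-4 + R \left(\frac{3}{5} - S\right)}{2 + S}$ ($t{\left(S,R \right)} = \frac{R \left(0 + \left(\left(-3\right) \left(- \frac{1}{5}\right) + S \left(-1\right)\right)\right) - 4}{2 + S} = \frac{R \left(0 - \left(- \frac{3}{5} + S\right)\right) - 4}{2 + S} = \frac{R \left(\frac{3}{5} - S\right) - 4}{2 + S} = \frac{-4 + R \left(\frac{3}{5} - S\right)}{2 + S}$)
$\left(p{\left(-7 \right)} + 50\right) t{\left(4,-1 \right)} = \left(\left(-1\right) \left(-7\right) + 50\right) \frac{-4 + \frac{3}{5} \left(-1\right) - \left(-1\right) 4}{2 + 4} = \left(7 + 50\right) \frac{-4 - \frac{3}{5} + 4}{6} = 57 \cdot \frac{1}{6} \left(- \frac{3}{5}\right) = 57 \left(- \frac{1}{10}\right) = - \frac{57}{10}$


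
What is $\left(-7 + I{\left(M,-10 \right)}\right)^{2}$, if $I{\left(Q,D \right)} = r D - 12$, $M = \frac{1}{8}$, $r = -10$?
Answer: $6561$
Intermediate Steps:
$M = \frac{1}{8} \approx 0.125$
$I{\left(Q,D \right)} = -12 - 10 D$ ($I{\left(Q,D \right)} = - 10 D - 12 = -12 - 10 D$)
$\left(-7 + I{\left(M,-10 \right)}\right)^{2} = \left(-7 - -88\right)^{2} = \left(-7 + \left(-12 + 100\right)\right)^{2} = \left(-7 + 88\right)^{2} = 81^{2} = 6561$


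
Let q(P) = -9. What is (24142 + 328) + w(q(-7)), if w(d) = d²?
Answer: 24551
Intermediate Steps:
(24142 + 328) + w(q(-7)) = (24142 + 328) + (-9)² = 24470 + 81 = 24551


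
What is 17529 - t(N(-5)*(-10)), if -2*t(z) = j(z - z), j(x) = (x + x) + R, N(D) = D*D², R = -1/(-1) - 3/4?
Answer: 140233/8 ≈ 17529.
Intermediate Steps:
R = ¼ (R = -1*(-1) - 3*¼ = 1 - ¾ = ¼ ≈ 0.25000)
N(D) = D³
j(x) = ¼ + 2*x (j(x) = (x + x) + ¼ = 2*x + ¼ = ¼ + 2*x)
t(z) = -⅛ (t(z) = -(¼ + 2*(z - z))/2 = -(¼ + 2*0)/2 = -(¼ + 0)/2 = -½*¼ = -⅛)
17529 - t(N(-5)*(-10)) = 17529 - 1*(-⅛) = 17529 + ⅛ = 140233/8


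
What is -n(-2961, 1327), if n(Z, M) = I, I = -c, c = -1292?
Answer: -1292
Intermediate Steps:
I = 1292 (I = -1*(-1292) = 1292)
n(Z, M) = 1292
-n(-2961, 1327) = -1*1292 = -1292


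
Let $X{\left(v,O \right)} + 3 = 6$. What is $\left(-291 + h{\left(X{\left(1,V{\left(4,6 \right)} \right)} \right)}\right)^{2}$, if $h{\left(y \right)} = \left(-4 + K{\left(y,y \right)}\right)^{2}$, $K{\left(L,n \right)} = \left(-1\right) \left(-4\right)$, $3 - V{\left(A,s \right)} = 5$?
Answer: $84681$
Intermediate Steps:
$V{\left(A,s \right)} = -2$ ($V{\left(A,s \right)} = 3 - 5 = -2$)
$X{\left(v,O \right)} = 3$ ($X{\left(v,O \right)} = -3 + 6 = 3$)
$K{\left(L,n \right)} = 4$
$h{\left(y \right)} = 0$ ($h{\left(y \right)} = \left(-4 + 4\right)^{2} = 0^{2} = 0$)
$\left(-291 + h{\left(X{\left(1,V{\left(4,6 \right)} \right)} \right)}\right)^{2} = \left(-291 + 0\right)^{2} = \left(-291\right)^{2} = 84681$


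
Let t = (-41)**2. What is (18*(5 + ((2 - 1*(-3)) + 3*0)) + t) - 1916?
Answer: -55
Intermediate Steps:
t = 1681
(18*(5 + ((2 - 1*(-3)) + 3*0)) + t) - 1916 = (18*(5 + ((2 - 1*(-3)) + 3*0)) + 1681) - 1916 = (18*(5 + ((2 + 3) + 0)) + 1681) - 1916 = (18*(5 + (5 + 0)) + 1681) - 1916 = (18*(5 + 5) + 1681) - 1916 = (18*10 + 1681) - 1916 = (180 + 1681) - 1916 = 1861 - 1916 = -55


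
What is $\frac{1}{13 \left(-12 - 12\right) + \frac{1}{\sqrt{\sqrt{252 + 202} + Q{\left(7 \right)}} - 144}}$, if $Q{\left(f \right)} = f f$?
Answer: $- \frac{1}{312 + \frac{1}{144 - \sqrt{49 + \sqrt{454}}}} \approx -0.0032051$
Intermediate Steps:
$Q{\left(f \right)} = f^{2}$
$\frac{1}{13 \left(-12 - 12\right) + \frac{1}{\sqrt{\sqrt{252 + 202} + Q{\left(7 \right)}} - 144}} = \frac{1}{13 \left(-12 - 12\right) + \frac{1}{\sqrt{\sqrt{252 + 202} + 7^{2}} - 144}} = \frac{1}{13 \left(-24\right) + \frac{1}{\sqrt{\sqrt{454} + 49} - 144}} = \frac{1}{-312 + \frac{1}{\sqrt{49 + \sqrt{454}} - 144}} = \frac{1}{-312 + \frac{1}{-144 + \sqrt{49 + \sqrt{454}}}}$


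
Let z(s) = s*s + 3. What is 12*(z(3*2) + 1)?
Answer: 480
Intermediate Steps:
z(s) = 3 + s**2 (z(s) = s**2 + 3 = 3 + s**2)
12*(z(3*2) + 1) = 12*((3 + (3*2)**2) + 1) = 12*((3 + 6**2) + 1) = 12*((3 + 36) + 1) = 12*(39 + 1) = 12*40 = 480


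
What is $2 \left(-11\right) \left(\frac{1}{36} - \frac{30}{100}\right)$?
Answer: $\frac{539}{90} \approx 5.9889$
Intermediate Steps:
$2 \left(-11\right) \left(\frac{1}{36} - \frac{30}{100}\right) = - 22 \left(\frac{1}{36} - \frac{3}{10}\right) = \left(-22\right) \left(- \frac{49}{180}\right) = \frac{539}{90}$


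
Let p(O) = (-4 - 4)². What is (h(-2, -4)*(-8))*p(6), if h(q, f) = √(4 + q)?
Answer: -512*√2 ≈ -724.08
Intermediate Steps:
p(O) = 64 (p(O) = (-8)² = 64)
(h(-2, -4)*(-8))*p(6) = (√(4 - 2)*(-8))*64 = (√2*(-8))*64 = -8*√2*64 = -512*√2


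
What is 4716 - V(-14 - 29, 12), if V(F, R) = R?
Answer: 4704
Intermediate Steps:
4716 - V(-14 - 29, 12) = 4716 - 1*12 = 4716 - 12 = 4704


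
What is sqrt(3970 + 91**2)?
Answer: sqrt(12251) ≈ 110.68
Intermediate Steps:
sqrt(3970 + 91**2) = sqrt(3970 + 8281) = sqrt(12251)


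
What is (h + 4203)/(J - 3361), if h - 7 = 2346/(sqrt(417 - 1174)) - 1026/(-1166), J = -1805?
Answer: -2454943/3011778 + 391*I*sqrt(757)/651777 ≈ -0.81511 + 0.016505*I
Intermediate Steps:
h = 4594/583 - 2346*I*sqrt(757)/757 (h = 7 + (2346/(sqrt(417 - 1174)) - 1026/(-1166)) = 7 + (2346/(sqrt(-757)) - 1026*(-1/1166)) = 7 + (2346/((I*sqrt(757))) + 513/583) = 7 + (2346*(-I*sqrt(757)/757) + 513/583) = 7 + (-2346*I*sqrt(757)/757 + 513/583) = 7 + (513/583 - 2346*I*sqrt(757)/757) = 4594/583 - 2346*I*sqrt(757)/757 ≈ 7.8799 - 85.267*I)
(h + 4203)/(J - 3361) = ((4594/583 - 2346*I*sqrt(757)/757) + 4203)/(-1805 - 3361) = (2454943/583 - 2346*I*sqrt(757)/757)/(-5166) = (2454943/583 - 2346*I*sqrt(757)/757)*(-1/5166) = -2454943/3011778 + 391*I*sqrt(757)/651777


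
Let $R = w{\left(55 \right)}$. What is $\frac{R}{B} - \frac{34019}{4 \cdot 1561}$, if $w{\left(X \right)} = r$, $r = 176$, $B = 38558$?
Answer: $- \frac{655302829}{120378076} \approx -5.4437$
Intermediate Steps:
$w{\left(X \right)} = 176$
$R = 176$
$\frac{R}{B} - \frac{34019}{4 \cdot 1561} = \frac{176}{38558} - \frac{34019}{4 \cdot 1561} = 176 \cdot \frac{1}{38558} - \frac{34019}{6244} = \frac{88}{19279} - \frac{34019}{6244} = - \frac{655302829}{120378076}$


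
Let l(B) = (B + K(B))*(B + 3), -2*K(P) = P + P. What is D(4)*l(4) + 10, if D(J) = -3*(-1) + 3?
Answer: 10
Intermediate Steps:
K(P) = -P (K(P) = -(P + P)/2 = -P)
D(J) = 6 (D(J) = 3 + 3 = 6)
l(B) = 0 (l(B) = (B - B)*(B + 3) = 0*(3 + B) = 0)
D(4)*l(4) + 10 = 6*0 + 10 = 0 + 10 = 10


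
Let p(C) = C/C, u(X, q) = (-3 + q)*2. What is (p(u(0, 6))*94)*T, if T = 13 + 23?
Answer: 3384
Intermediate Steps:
u(X, q) = -6 + 2*q
T = 36
p(C) = 1
(p(u(0, 6))*94)*T = (1*94)*36 = 94*36 = 3384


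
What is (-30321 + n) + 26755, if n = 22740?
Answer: 19174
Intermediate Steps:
(-30321 + n) + 26755 = (-30321 + 22740) + 26755 = -7581 + 26755 = 19174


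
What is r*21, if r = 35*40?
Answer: 29400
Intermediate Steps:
r = 1400
r*21 = 1400*21 = 29400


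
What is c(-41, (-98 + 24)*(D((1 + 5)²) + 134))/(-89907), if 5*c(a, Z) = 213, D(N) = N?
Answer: -71/149845 ≈ -0.00047382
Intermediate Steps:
c(a, Z) = 213/5 (c(a, Z) = (⅕)*213 = 213/5)
c(-41, (-98 + 24)*(D((1 + 5)²) + 134))/(-89907) = (213/5)/(-89907) = (213/5)*(-1/89907) = -71/149845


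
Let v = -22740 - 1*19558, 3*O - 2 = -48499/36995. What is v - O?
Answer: -1564823007/36995 ≈ -42298.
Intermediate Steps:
O = 8497/36995 (O = ⅔ + (-48499/36995)/3 = ⅔ + (-48499*1/36995)/3 = ⅔ + (⅓)*(-48499/36995) = ⅔ - 48499/110985 = 8497/36995 ≈ 0.22968)
v = -42298 (v = -22740 - 19558 = -42298)
v - O = -42298 - 1*8497/36995 = -42298 - 8497/36995 = -1564823007/36995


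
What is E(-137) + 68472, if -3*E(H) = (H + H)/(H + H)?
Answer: 205415/3 ≈ 68472.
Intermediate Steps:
E(H) = -⅓ (E(H) = -(H + H)/(3*(H + H)) = -2*H/(3*(2*H)) = -2*H*1/(2*H)/3 = -⅓*1 = -⅓)
E(-137) + 68472 = -⅓ + 68472 = 205415/3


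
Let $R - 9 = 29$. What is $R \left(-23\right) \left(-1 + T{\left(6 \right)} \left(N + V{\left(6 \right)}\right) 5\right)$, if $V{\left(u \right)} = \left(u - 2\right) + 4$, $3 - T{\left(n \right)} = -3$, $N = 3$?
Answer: $-287546$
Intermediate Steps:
$T{\left(n \right)} = 6$ ($T{\left(n \right)} = 3 - -3 = 3 + 3 = 6$)
$R = 38$ ($R = 9 + 29 = 38$)
$V{\left(u \right)} = 2 + u$ ($V{\left(u \right)} = \left(-2 + u\right) + 4 = 2 + u$)
$R \left(-23\right) \left(-1 + T{\left(6 \right)} \left(N + V{\left(6 \right)}\right) 5\right) = 38 \left(-23\right) \left(-1 + 6 \left(3 + \left(2 + 6\right)\right) 5\right) = - 874 \left(-1 + 6 \left(3 + 8\right) 5\right) = - 874 \left(-1 + 6 \cdot 11 \cdot 5\right) = - 874 \left(-1 + 6 \cdot 55\right) = - 874 \left(-1 + 330\right) = \left(-874\right) 329 = -287546$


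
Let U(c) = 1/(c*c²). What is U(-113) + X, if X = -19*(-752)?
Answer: 20616112335/1442897 ≈ 14288.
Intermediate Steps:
X = 14288
U(c) = c⁻³ (U(c) = 1/(c³) = c⁻³)
U(-113) + X = (-113)⁻³ + 14288 = -1/1442897 + 14288 = 20616112335/1442897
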